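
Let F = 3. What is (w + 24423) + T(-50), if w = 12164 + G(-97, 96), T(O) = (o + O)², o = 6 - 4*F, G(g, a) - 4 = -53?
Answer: 39674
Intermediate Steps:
G(g, a) = -49 (G(g, a) = 4 - 53 = -49)
o = -6 (o = 6 - 4*3 = 6 - 12 = -6)
T(O) = (-6 + O)²
w = 12115 (w = 12164 - 49 = 12115)
(w + 24423) + T(-50) = (12115 + 24423) + (-6 - 50)² = 36538 + (-56)² = 36538 + 3136 = 39674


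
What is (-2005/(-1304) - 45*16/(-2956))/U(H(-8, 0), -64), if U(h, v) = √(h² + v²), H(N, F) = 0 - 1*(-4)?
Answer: 1716415*√257/990638368 ≈ 0.027776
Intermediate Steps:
H(N, F) = 4 (H(N, F) = 0 + 4 = 4)
(-2005/(-1304) - 45*16/(-2956))/U(H(-8, 0), -64) = (-2005/(-1304) - 45*16/(-2956))/(√(4² + (-64)²)) = (-2005*(-1/1304) - 720*(-1/2956))/(√(16 + 4096)) = (2005/1304 + 180/739)/(√4112) = 1716415/(963656*((4*√257))) = 1716415*(√257/1028)/963656 = 1716415*√257/990638368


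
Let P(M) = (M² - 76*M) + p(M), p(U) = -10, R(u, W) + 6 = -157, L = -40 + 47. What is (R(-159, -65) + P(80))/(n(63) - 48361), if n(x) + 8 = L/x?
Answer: -1323/435320 ≈ -0.0030391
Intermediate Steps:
L = 7
R(u, W) = -163 (R(u, W) = -6 - 157 = -163)
n(x) = -8 + 7/x
P(M) = -10 + M² - 76*M (P(M) = (M² - 76*M) - 10 = -10 + M² - 76*M)
(R(-159, -65) + P(80))/(n(63) - 48361) = (-163 + (-10 + 80² - 76*80))/((-8 + 7/63) - 48361) = (-163 + (-10 + 6400 - 6080))/((-8 + 7*(1/63)) - 48361) = (-163 + 310)/((-8 + ⅑) - 48361) = 147/(-71/9 - 48361) = 147/(-435320/9) = 147*(-9/435320) = -1323/435320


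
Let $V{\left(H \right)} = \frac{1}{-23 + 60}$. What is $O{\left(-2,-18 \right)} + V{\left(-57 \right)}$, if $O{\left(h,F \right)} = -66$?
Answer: $- \frac{2441}{37} \approx -65.973$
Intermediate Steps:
$V{\left(H \right)} = \frac{1}{37}$
$O{\left(-2,-18 \right)} + V{\left(-57 \right)} = -66 + \frac{1}{37} = - \frac{2441}{37}$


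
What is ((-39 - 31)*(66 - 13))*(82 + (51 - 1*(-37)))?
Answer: -630700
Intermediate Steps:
((-39 - 31)*(66 - 13))*(82 + (51 - 1*(-37))) = (-70*53)*(82 + (51 + 37)) = -3710*(82 + 88) = -3710*170 = -630700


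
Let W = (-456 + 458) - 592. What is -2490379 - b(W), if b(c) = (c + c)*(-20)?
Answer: -2513979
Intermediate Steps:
W = -590 (W = 2 - 592 = -590)
b(c) = -40*c (b(c) = (2*c)*(-20) = -40*c)
-2490379 - b(W) = -2490379 - (-40)*(-590) = -2490379 - 1*23600 = -2490379 - 23600 = -2513979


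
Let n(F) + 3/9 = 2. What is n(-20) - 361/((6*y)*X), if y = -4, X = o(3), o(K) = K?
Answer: 481/72 ≈ 6.6806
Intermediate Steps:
n(F) = 5/3 (n(F) = -1/3 + 2 = 5/3)
X = 3
n(-20) - 361/((6*y)*X) = 5/3 - 361/((6*(-4))*3) = 5/3 - 361/(-24*3) = 5/3 - 361/(-72) = 5/3 - 1/72*(-361) = 5/3 + 361/72 = 481/72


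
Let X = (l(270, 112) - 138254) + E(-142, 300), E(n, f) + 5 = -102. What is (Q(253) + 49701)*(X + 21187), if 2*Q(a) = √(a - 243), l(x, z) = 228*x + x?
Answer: -2750652144 - 27672*√10 ≈ -2.7507e+9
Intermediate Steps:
E(n, f) = -107 (E(n, f) = -5 - 102 = -107)
l(x, z) = 229*x
X = -76531 (X = (229*270 - 138254) - 107 = (61830 - 138254) - 107 = -76424 - 107 = -76531)
Q(a) = √(-243 + a)/2 (Q(a) = √(a - 243)/2 = √(-243 + a)/2)
(Q(253) + 49701)*(X + 21187) = (√(-243 + 253)/2 + 49701)*(-76531 + 21187) = (√10/2 + 49701)*(-55344) = (49701 + √10/2)*(-55344) = -2750652144 - 27672*√10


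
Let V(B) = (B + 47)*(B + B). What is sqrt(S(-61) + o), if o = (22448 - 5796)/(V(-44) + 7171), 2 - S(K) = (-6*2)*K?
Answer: I*sqrt(34710838406)/6907 ≈ 26.974*I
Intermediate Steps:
S(K) = 2 + 12*K (S(K) = 2 - (-6*2)*K = 2 - (-12)*K = 2 + 12*K)
V(B) = 2*B*(47 + B) (V(B) = (47 + B)*(2*B) = 2*B*(47 + B))
o = 16652/6907 (o = (22448 - 5796)/(2*(-44)*(47 - 44) + 7171) = 16652/(2*(-44)*3 + 7171) = 16652/(-264 + 7171) = 16652/6907 ≈ 2.4109)
sqrt(S(-61) + o) = sqrt((2 + 12*(-61)) + 16652/6907) = sqrt((2 - 732) + 16652/6907) = sqrt(-730 + 16652/6907) = sqrt(-5025458/6907) = I*sqrt(34710838406)/6907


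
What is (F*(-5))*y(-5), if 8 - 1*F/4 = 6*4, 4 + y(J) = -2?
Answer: -1920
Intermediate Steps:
y(J) = -6 (y(J) = -4 - 2 = -6)
F = -64 (F = 32 - 24*4 = 32 - 4*24 = 32 - 96 = -64)
(F*(-5))*y(-5) = -64*(-5)*(-6) = 320*(-6) = -1920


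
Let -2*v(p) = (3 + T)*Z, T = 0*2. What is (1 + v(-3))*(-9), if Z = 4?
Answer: 45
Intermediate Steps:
T = 0
v(p) = -6 (v(p) = -(3 + 0)*4/2 = -3*4/2 = -½*12 = -6)
(1 + v(-3))*(-9) = (1 - 6)*(-9) = -5*(-9) = 45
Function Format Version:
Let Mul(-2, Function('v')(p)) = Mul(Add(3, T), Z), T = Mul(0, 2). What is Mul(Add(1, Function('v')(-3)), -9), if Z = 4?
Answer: 45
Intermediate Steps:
T = 0
Function('v')(p) = -6 (Function('v')(p) = Mul(Rational(-1, 2), Mul(Add(3, 0), 4)) = Mul(Rational(-1, 2), Mul(3, 4)) = Mul(Rational(-1, 2), 12) = -6)
Mul(Add(1, Function('v')(-3)), -9) = Mul(Add(1, -6), -9) = Mul(-5, -9) = 45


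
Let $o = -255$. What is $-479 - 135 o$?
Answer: $33946$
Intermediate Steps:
$-479 - 135 o = -479 - -34425 = -479 + 34425 = 33946$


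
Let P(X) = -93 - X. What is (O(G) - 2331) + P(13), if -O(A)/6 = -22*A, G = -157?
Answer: -23161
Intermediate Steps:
O(A) = 132*A (O(A) = -(-132)*A = 132*A)
(O(G) - 2331) + P(13) = (132*(-157) - 2331) + (-93 - 1*13) = (-20724 - 2331) + (-93 - 13) = -23055 - 106 = -23161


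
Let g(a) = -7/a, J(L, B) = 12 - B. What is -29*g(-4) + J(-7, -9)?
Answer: -119/4 ≈ -29.750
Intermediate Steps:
-29*g(-4) + J(-7, -9) = -(-203)/(-4) + (12 - 1*(-9)) = -(-203)*(-1)/4 + (12 + 9) = -29*7/4 + 21 = -203/4 + 21 = -119/4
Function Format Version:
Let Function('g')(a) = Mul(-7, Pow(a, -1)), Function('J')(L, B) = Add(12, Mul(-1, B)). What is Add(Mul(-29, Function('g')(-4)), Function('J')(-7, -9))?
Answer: Rational(-119, 4) ≈ -29.750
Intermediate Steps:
Add(Mul(-29, Function('g')(-4)), Function('J')(-7, -9)) = Add(Mul(-29, Mul(-7, Pow(-4, -1))), Add(12, Mul(-1, -9))) = Add(Mul(-29, Mul(-7, Rational(-1, 4))), Add(12, 9)) = Add(Mul(-29, Rational(7, 4)), 21) = Add(Rational(-203, 4), 21) = Rational(-119, 4)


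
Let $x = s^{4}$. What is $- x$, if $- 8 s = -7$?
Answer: $- \frac{2401}{4096} \approx -0.58618$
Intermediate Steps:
$s = \frac{7}{8}$ ($s = \left(- \frac{1}{8}\right) \left(-7\right) = \frac{7}{8} \approx 0.875$)
$x = \frac{2401}{4096}$ ($x = \left(\frac{7}{8}\right)^{4} = \frac{2401}{4096} \approx 0.58618$)
$- x = \left(-1\right) \frac{2401}{4096} = - \frac{2401}{4096}$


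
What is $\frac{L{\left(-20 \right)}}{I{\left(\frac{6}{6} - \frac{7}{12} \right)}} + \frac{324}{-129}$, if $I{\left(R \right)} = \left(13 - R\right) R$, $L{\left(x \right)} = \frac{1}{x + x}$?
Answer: $- \frac{408474}{162325} \approx -2.5164$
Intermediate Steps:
$L{\left(x \right)} = \frac{1}{2 x}$
$I{\left(R \right)} = R \left(13 - R\right)$
$\frac{L{\left(-20 \right)}}{I{\left(\frac{6}{6} - \frac{7}{12} \right)}} + \frac{324}{-129} = \frac{\frac{1}{2} \frac{1}{-20}}{\left(\frac{6}{6} - \frac{7}{12}\right) \left(13 - \left(\frac{6}{6} - \frac{7}{12}\right)\right)} + \frac{324}{-129} = \frac{\frac{1}{2} \left(- \frac{1}{20}\right)}{\left(6 \cdot \frac{1}{6} - \frac{7}{12}\right) \left(13 - \left(6 \cdot \frac{1}{6} - \frac{7}{12}\right)\right)} + 324 \left(- \frac{1}{129}\right) = - \frac{1}{40 \left(1 - \frac{7}{12}\right) \left(13 - \left(1 - \frac{7}{12}\right)\right)} - \frac{108}{43} = - \frac{1}{40 \frac{5 \left(13 - \frac{5}{12}\right)}{12}} - \frac{108}{43} = - \frac{1}{40 \cdot \frac{5}{12} \cdot \frac{151}{12}} - \frac{108}{43} = - \frac{1}{40 \cdot \frac{755}{144}} - \frac{108}{43} = \left(- \frac{1}{40}\right) \frac{144}{755} - \frac{108}{43} = - \frac{18}{3775} - \frac{108}{43} = - \frac{408474}{162325}$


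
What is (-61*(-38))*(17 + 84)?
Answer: 234118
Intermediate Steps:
(-61*(-38))*(17 + 84) = 2318*101 = 234118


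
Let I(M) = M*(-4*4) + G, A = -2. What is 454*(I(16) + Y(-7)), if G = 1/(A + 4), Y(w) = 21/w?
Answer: -117359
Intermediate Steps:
G = ½ (G = 1/(-2 + 4) = 1/2 = ½ ≈ 0.50000)
I(M) = ½ - 16*M (I(M) = M*(-4*4) + ½ = M*(-16) + ½ = -16*M + ½ = ½ - 16*M)
454*(I(16) + Y(-7)) = 454*((½ - 16*16) + 21/(-7)) = 454*((½ - 256) + 21*(-⅐)) = 454*(-511/2 - 3) = 454*(-517/2) = -117359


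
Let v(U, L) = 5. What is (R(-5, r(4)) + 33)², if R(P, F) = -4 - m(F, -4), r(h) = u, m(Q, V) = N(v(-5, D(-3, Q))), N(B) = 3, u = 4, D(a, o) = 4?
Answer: 676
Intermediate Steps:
m(Q, V) = 3
r(h) = 4
R(P, F) = -7 (R(P, F) = -4 - 1*3 = -4 - 3 = -7)
(R(-5, r(4)) + 33)² = (-7 + 33)² = 26² = 676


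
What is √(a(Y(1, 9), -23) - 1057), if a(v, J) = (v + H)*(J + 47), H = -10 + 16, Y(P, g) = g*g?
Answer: √1031 ≈ 32.109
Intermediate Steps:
Y(P, g) = g²
H = 6
a(v, J) = (6 + v)*(47 + J) (a(v, J) = (v + 6)*(J + 47) = (6 + v)*(47 + J))
√(a(Y(1, 9), -23) - 1057) = √((282 + 6*(-23) + 47*9² - 23*9²) - 1057) = √((282 - 138 + 47*81 - 23*81) - 1057) = √((282 - 138 + 3807 - 1863) - 1057) = √(2088 - 1057) = √1031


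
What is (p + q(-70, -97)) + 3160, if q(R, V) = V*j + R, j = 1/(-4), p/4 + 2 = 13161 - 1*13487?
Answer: 7209/4 ≈ 1802.3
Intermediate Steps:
p = -1312 (p = -8 + 4*(13161 - 1*13487) = -8 + 4*(13161 - 13487) = -8 + 4*(-326) = -8 - 1304 = -1312)
j = -¼ ≈ -0.25000
q(R, V) = R - V/4 (q(R, V) = V*(-¼) + R = -V/4 + R = R - V/4)
(p + q(-70, -97)) + 3160 = (-1312 + (-70 - ¼*(-97))) + 3160 = (-1312 + (-70 + 97/4)) + 3160 = (-1312 - 183/4) + 3160 = -5431/4 + 3160 = 7209/4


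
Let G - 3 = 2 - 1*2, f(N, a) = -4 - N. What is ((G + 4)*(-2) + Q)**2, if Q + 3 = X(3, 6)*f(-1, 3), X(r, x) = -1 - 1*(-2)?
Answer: 400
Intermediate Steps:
G = 3 (G = 3 + (2 - 1*2) = 3 + (2 - 2) = 3 + 0 = 3)
X(r, x) = 1 (X(r, x) = -1 + 2 = 1)
Q = -6 (Q = -3 + 1*(-4 - 1*(-1)) = -3 + 1*(-4 + 1) = -3 + 1*(-3) = -3 - 3 = -6)
((G + 4)*(-2) + Q)**2 = ((3 + 4)*(-2) - 6)**2 = (7*(-2) - 6)**2 = (-14 - 6)**2 = (-20)**2 = 400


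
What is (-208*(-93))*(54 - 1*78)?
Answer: -464256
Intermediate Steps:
(-208*(-93))*(54 - 1*78) = 19344*(54 - 78) = 19344*(-24) = -464256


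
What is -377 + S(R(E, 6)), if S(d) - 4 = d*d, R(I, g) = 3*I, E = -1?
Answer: -364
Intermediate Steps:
S(d) = 4 + d² (S(d) = 4 + d*d = 4 + d²)
-377 + S(R(E, 6)) = -377 + (4 + (3*(-1))²) = -377 + (4 + (-3)²) = -377 + (4 + 9) = -377 + 13 = -364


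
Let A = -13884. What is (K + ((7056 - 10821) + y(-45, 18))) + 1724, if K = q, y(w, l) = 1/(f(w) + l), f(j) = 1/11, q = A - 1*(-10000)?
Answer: -1179064/199 ≈ -5924.9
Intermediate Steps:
q = -3884 (q = -13884 - 1*(-10000) = -13884 + 10000 = -3884)
f(j) = 1/11
y(w, l) = 1/(1/11 + l)
K = -3884
(K + ((7056 - 10821) + y(-45, 18))) + 1724 = (-3884 + ((7056 - 10821) + 11/(1 + 11*18))) + 1724 = (-3884 + (-3765 + 11/(1 + 198))) + 1724 = (-3884 + (-3765 + 11/199)) + 1724 = (-3884 - 749224/199) + 1724 = -1522140/199 + 1724 = -1179064/199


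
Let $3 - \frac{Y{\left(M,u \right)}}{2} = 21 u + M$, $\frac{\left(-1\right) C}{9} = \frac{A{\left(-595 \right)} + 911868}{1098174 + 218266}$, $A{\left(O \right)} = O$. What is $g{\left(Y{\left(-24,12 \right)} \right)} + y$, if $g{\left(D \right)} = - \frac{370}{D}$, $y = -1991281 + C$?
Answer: $- \frac{23592681708217}{11847960} \approx -1.9913 \cdot 10^{6}$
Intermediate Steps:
$C = - \frac{8201457}{1316440}$ ($C = - 9 \frac{-595 + 911868}{1098174 + 218266} = - 9 \cdot \frac{911273}{1316440} = - 9 \cdot 911273 \cdot \frac{1}{1316440} = \left(-9\right) \frac{911273}{1316440} = - \frac{8201457}{1316440} \approx -6.23$)
$Y{\left(M,u \right)} = 6 - 42 u - 2 M$ ($Y{\left(M,u \right)} = 6 - 2 \left(21 u + M\right) = 6 - 2 \left(M + 21 u\right) = 6 - \left(2 M + 42 u\right) = 6 - 42 u - 2 M$)
$y = - \frac{2621410161097}{1316440}$ ($y = -1991281 - \frac{8201457}{1316440} = - \frac{2621410161097}{1316440} \approx -1.9913 \cdot 10^{6}$)
$g{\left(Y{\left(-24,12 \right)} \right)} + y = - \frac{370}{6 - 504 - -48} - \frac{2621410161097}{1316440} = - \frac{370}{6 - 504 + 48} - \frac{2621410161097}{1316440} = - \frac{370}{-450} - \frac{2621410161097}{1316440} = \left(-370\right) \left(- \frac{1}{450}\right) - \frac{2621410161097}{1316440} = \frac{37}{45} - \frac{2621410161097}{1316440} = - \frac{23592681708217}{11847960}$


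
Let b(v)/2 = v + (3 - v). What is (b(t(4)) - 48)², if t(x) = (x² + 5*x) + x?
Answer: 1764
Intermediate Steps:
t(x) = x² + 6*x
b(v) = 6 (b(v) = 2*(v + (3 - v)) = 2*3 = 6)
(b(t(4)) - 48)² = (6 - 48)² = (-42)² = 1764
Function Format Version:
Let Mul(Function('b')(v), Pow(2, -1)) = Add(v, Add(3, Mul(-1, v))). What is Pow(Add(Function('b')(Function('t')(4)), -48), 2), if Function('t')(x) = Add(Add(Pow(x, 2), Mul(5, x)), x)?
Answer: 1764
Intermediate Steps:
Function('t')(x) = Add(Pow(x, 2), Mul(6, x))
Function('b')(v) = 6 (Function('b')(v) = Mul(2, Add(v, Add(3, Mul(-1, v)))) = Mul(2, 3) = 6)
Pow(Add(Function('b')(Function('t')(4)), -48), 2) = Pow(Add(6, -48), 2) = Pow(-42, 2) = 1764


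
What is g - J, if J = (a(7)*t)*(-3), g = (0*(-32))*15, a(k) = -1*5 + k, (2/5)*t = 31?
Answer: 465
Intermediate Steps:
t = 155/2 (t = (5/2)*31 = 155/2 ≈ 77.500)
a(k) = -5 + k
g = 0 (g = 0*15 = 0)
J = -465 (J = ((-5 + 7)*(155/2))*(-3) = (2*(155/2))*(-3) = 155*(-3) = -465)
g - J = 0 - 1*(-465) = 0 + 465 = 465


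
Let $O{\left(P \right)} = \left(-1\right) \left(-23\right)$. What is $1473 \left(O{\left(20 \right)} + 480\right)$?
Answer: $740919$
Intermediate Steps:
$O{\left(P \right)} = 23$
$1473 \left(O{\left(20 \right)} + 480\right) = 1473 \left(23 + 480\right) = 1473 \cdot 503 = 740919$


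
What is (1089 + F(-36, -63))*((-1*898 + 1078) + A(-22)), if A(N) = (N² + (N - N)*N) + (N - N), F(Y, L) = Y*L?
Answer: 2229048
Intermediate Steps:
F(Y, L) = L*Y
A(N) = N² (A(N) = (N² + 0*N) + 0 = (N² + 0) + 0 = N² + 0 = N²)
(1089 + F(-36, -63))*((-1*898 + 1078) + A(-22)) = (1089 - 63*(-36))*((-1*898 + 1078) + (-22)²) = (1089 + 2268)*((-898 + 1078) + 484) = 3357*(180 + 484) = 3357*664 = 2229048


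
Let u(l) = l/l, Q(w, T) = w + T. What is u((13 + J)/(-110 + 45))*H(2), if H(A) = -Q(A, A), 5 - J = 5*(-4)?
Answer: -4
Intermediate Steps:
Q(w, T) = T + w
J = 25 (J = 5 - 5*(-4) = 5 - 1*(-20) = 5 + 20 = 25)
u(l) = 1
H(A) = -2*A (H(A) = -(A + A) = -2*A)
u((13 + J)/(-110 + 45))*H(2) = 1*(-2*2) = 1*(-4) = -4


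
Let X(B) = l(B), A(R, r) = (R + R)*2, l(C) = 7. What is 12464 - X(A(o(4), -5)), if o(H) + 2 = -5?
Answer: 12457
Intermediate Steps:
o(H) = -7 (o(H) = -2 - 5 = -7)
A(R, r) = 4*R (A(R, r) = (2*R)*2 = 4*R)
X(B) = 7
12464 - X(A(o(4), -5)) = 12464 - 1*7 = 12464 - 7 = 12457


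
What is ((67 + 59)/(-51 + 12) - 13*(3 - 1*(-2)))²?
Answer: 786769/169 ≈ 4655.4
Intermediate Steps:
((67 + 59)/(-51 + 12) - 13*(3 - 1*(-2)))² = (126/(-39) - 13*(3 + 2))² = (126*(-1/39) - 13*5)² = (-42/13 - 1*65)² = (-42/13 - 65)² = (-887/13)² = 786769/169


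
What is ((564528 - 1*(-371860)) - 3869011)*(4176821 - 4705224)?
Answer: 1549606791069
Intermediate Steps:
((564528 - 1*(-371860)) - 3869011)*(4176821 - 4705224) = ((564528 + 371860) - 3869011)*(-528403) = (936388 - 3869011)*(-528403) = -2932623*(-528403) = 1549606791069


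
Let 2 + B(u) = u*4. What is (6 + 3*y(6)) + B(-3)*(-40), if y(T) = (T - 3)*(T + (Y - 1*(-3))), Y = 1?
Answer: 656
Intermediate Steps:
B(u) = -2 + 4*u (B(u) = -2 + u*4 = -2 + 4*u)
y(T) = (-3 + T)*(4 + T) (y(T) = (T - 3)*(T + (1 - 1*(-3))) = (-3 + T)*(T + (1 + 3)) = (-3 + T)*(T + 4) = (-3 + T)*(4 + T))
(6 + 3*y(6)) + B(-3)*(-40) = (6 + 3*(-12 + 6 + 6²)) + (-2 + 4*(-3))*(-40) = (6 + 3*(-12 + 6 + 36)) + (-2 - 12)*(-40) = (6 + 3*30) - 14*(-40) = (6 + 90) + 560 = 96 + 560 = 656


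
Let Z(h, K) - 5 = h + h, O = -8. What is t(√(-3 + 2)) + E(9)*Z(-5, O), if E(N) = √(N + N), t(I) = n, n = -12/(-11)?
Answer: 12/11 - 15*√2 ≈ -20.122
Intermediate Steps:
n = 12/11 (n = -12*(-1/11) = 12/11 ≈ 1.0909)
t(I) = 12/11
Z(h, K) = 5 + 2*h (Z(h, K) = 5 + (h + h) = 5 + 2*h)
E(N) = √2*√N (E(N) = √(2*N) = √2*√N)
t(√(-3 + 2)) + E(9)*Z(-5, O) = 12/11 + (√2*√9)*(5 + 2*(-5)) = 12/11 + (√2*3)*(5 - 10) = 12/11 + (3*√2)*(-5) = 12/11 - 15*√2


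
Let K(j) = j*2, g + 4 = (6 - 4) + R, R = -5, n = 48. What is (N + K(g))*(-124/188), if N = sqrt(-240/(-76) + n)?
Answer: 434/47 - 558*sqrt(57)/893 ≈ 4.5164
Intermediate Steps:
g = -7 (g = -4 + ((6 - 4) - 5) = -4 + (2 - 5) = -4 - 3 = -7)
K(j) = 2*j
N = 18*sqrt(57)/19 (N = sqrt(-240/(-76) + 48) = sqrt(-240*(-1/76) + 48) = sqrt(60/19 + 48) = sqrt(972/19) = 18*sqrt(57)/19 ≈ 7.1525)
(N + K(g))*(-124/188) = (18*sqrt(57)/19 + 2*(-7))*(-124/188) = (18*sqrt(57)/19 - 14)*(-124*1/188) = (-14 + 18*sqrt(57)/19)*(-31/47) = 434/47 - 558*sqrt(57)/893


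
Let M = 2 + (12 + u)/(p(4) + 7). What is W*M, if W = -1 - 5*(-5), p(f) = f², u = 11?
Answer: 72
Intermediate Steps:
W = 24 (W = -1 + 25 = 24)
M = 3 (M = 2 + (12 + 11)/(4² + 7) = 2 + 23/(16 + 7) = 2 + 23/23 = 2 + 23*(1/23) = 2 + 1 = 3)
W*M = 24*3 = 72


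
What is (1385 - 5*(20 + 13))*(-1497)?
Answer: -1826340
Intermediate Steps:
(1385 - 5*(20 + 13))*(-1497) = (1385 - 5*33)*(-1497) = (1385 - 165)*(-1497) = 1220*(-1497) = -1826340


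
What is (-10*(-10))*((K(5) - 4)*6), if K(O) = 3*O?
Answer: 6600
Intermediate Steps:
(-10*(-10))*((K(5) - 4)*6) = (-10*(-10))*((3*5 - 4)*6) = 100*((15 - 4)*6) = 100*(11*6) = 100*66 = 6600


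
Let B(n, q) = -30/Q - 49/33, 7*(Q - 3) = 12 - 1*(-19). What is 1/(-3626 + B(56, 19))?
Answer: -858/3115847 ≈ -0.00027537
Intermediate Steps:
Q = 52/7 (Q = 3 + (12 - 1*(-19))/7 = 3 + (12 + 19)/7 = 3 + (⅐)*31 = 3 + 31/7 = 52/7 ≈ 7.4286)
B(n, q) = -4739/858 (B(n, q) = -30/52/7 - 49/33 = -30*7/52 - 49*1/33 = -105/26 - 49/33 = -4739/858)
1/(-3626 + B(56, 19)) = 1/(-3626 - 4739/858) = 1/(-3115847/858) = -858/3115847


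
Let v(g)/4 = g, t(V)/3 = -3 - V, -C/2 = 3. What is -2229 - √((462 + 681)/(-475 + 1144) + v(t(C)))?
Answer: -2229 - √1875207/223 ≈ -2235.1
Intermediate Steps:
C = -6 (C = -2*3 = -6)
t(V) = -9 - 3*V (t(V) = 3*(-3 - V) = -9 - 3*V)
v(g) = 4*g
-2229 - √((462 + 681)/(-475 + 1144) + v(t(C))) = -2229 - √((462 + 681)/(-475 + 1144) + 4*(-9 - 3*(-6))) = -2229 - √(1143/669 + 4*(-9 + 18)) = -2229 - √(1143*(1/669) + 4*9) = -2229 - √(381/223 + 36) = -2229 - √(8409/223) = -2229 - √1875207/223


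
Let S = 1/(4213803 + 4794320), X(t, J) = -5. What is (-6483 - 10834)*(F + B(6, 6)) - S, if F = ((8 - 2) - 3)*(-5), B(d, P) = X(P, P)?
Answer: 3119873319819/9008123 ≈ 3.4634e+5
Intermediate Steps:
B(d, P) = -5
F = -15 (F = (6 - 3)*(-5) = 3*(-5) = -15)
S = 1/9008123 ≈ 1.1101e-7
(-6483 - 10834)*(F + B(6, 6)) - S = (-6483 - 10834)*(-15 - 5) - 1*1/9008123 = -17317*(-20) - 1/9008123 = 346340 - 1/9008123 = 3119873319819/9008123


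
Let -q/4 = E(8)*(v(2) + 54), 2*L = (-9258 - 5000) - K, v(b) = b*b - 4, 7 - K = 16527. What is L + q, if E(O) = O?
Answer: -597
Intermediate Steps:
K = -16520 (K = 7 - 1*16527 = 7 - 16527 = -16520)
v(b) = -4 + b² (v(b) = b² - 4 = -4 + b²)
L = 1131 (L = ((-9258 - 5000) - 1*(-16520))/2 = (-14258 + 16520)/2 = (½)*2262 = 1131)
q = -1728 (q = -32*((-4 + 2²) + 54) = -32*((-4 + 4) + 54) = -32*(0 + 54) = -32*54 = -4*432 = -1728)
L + q = 1131 - 1728 = -597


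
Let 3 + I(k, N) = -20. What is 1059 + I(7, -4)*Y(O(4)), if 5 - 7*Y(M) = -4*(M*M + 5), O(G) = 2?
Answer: 6470/7 ≈ 924.29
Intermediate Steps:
I(k, N) = -23 (I(k, N) = -3 - 20 = -23)
Y(M) = 25/7 + 4*M²/7 (Y(M) = 5/7 - (-4)*(M*M + 5)/7 = 5/7 - (-4)*(M² + 5)/7 = 5/7 - (-4)*(5 + M²)/7 = 5/7 - (-20 - 4*M²)/7 = 5/7 + (20/7 + 4*M²/7) = 25/7 + 4*M²/7)
1059 + I(7, -4)*Y(O(4)) = 1059 - 23*(25/7 + (4/7)*2²) = 1059 - 23*(25/7 + (4/7)*4) = 1059 - 23*(25/7 + 16/7) = 1059 - 23*41/7 = 1059 - 943/7 = 6470/7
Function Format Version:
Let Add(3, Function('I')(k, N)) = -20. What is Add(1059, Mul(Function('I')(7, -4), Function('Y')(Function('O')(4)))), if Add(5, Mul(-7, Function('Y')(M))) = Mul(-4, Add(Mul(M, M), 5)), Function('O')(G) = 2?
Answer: Rational(6470, 7) ≈ 924.29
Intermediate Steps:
Function('I')(k, N) = -23 (Function('I')(k, N) = Add(-3, -20) = -23)
Function('Y')(M) = Add(Rational(25, 7), Mul(Rational(4, 7), Pow(M, 2))) (Function('Y')(M) = Add(Rational(5, 7), Mul(Rational(-1, 7), Mul(-4, Add(Mul(M, M), 5)))) = Add(Rational(5, 7), Mul(Rational(-1, 7), Mul(-4, Add(Pow(M, 2), 5)))) = Add(Rational(5, 7), Mul(Rational(-1, 7), Mul(-4, Add(5, Pow(M, 2))))) = Add(Rational(5, 7), Mul(Rational(-1, 7), Add(-20, Mul(-4, Pow(M, 2))))) = Add(Rational(5, 7), Add(Rational(20, 7), Mul(Rational(4, 7), Pow(M, 2)))) = Add(Rational(25, 7), Mul(Rational(4, 7), Pow(M, 2))))
Add(1059, Mul(Function('I')(7, -4), Function('Y')(Function('O')(4)))) = Add(1059, Mul(-23, Add(Rational(25, 7), Mul(Rational(4, 7), Pow(2, 2))))) = Add(1059, Mul(-23, Add(Rational(25, 7), Mul(Rational(4, 7), 4)))) = Add(1059, Mul(-23, Add(Rational(25, 7), Rational(16, 7)))) = Add(1059, Mul(-23, Rational(41, 7))) = Add(1059, Rational(-943, 7)) = Rational(6470, 7)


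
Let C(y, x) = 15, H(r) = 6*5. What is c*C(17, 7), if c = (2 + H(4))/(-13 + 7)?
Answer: -80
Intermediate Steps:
H(r) = 30
c = -16/3 (c = (2 + 30)/(-13 + 7) = 32/(-6) = 32*(-⅙) = -16/3 ≈ -5.3333)
c*C(17, 7) = -16/3*15 = -80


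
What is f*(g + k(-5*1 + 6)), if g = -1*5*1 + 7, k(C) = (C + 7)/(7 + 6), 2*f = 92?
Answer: 1564/13 ≈ 120.31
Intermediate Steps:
f = 46 (f = (½)*92 = 46)
k(C) = 7/13 + C/13 (k(C) = (7 + C)/13 = (7 + C)*(1/13) = 7/13 + C/13)
g = 2 (g = -5*1 + 7 = -5 + 7 = 2)
f*(g + k(-5*1 + 6)) = 46*(2 + (7/13 + (-5*1 + 6)/13)) = 46*(2 + (7/13 + (-5 + 6)/13)) = 46*(2 + (7/13 + (1/13)*1)) = 46*(2 + (7/13 + 1/13)) = 46*(2 + 8/13) = 46*(34/13) = 1564/13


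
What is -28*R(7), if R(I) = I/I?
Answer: -28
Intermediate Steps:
R(I) = 1
-28*R(7) = -28*1 = -28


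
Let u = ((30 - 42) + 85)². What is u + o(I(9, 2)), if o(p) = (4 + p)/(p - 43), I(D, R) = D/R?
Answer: 410316/77 ≈ 5328.8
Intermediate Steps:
o(p) = (4 + p)/(-43 + p)
u = 5329 (u = (-12 + 85)² = 73² = 5329)
u + o(I(9, 2)) = 5329 + (4 + 9/2)/(-43 + 9/2) = 5329 + (17/2)/(-77/2) = 5329 - 2/77*17/2 = 5329 - 17/77 = 410316/77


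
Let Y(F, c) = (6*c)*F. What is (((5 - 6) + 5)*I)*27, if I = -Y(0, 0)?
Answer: 0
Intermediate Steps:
Y(F, c) = 6*F*c
I = 0 (I = -6*0*0 = -1*0 = 0)
(((5 - 6) + 5)*I)*27 = (((5 - 6) + 5)*0)*27 = ((-1 + 5)*0)*27 = (4*0)*27 = 0*27 = 0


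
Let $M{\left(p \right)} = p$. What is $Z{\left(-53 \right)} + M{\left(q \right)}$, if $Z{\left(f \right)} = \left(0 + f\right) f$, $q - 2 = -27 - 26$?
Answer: $2758$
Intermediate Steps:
$q = -51$ ($q = 2 - 53 = -51$)
$Z{\left(f \right)} = f^{2}$ ($Z{\left(f \right)} = f f = f^{2}$)
$Z{\left(-53 \right)} + M{\left(q \right)} = \left(-53\right)^{2} - 51 = 2809 - 51 = 2758$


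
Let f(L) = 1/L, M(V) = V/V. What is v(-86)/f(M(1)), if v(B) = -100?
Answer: -100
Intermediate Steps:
M(V) = 1
v(-86)/f(M(1)) = -100/(1/1) = -100/1 = -100*1 = -100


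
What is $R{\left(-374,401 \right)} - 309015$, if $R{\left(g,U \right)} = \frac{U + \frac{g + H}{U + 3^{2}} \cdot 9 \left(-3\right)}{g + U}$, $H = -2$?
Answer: $- \frac{1710310744}{5535} \approx -3.09 \cdot 10^{5}$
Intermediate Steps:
$R{\left(g,U \right)} = \frac{U - \frac{27 \left(-2 + g\right)}{9 + U}}{U + g}$ ($R{\left(g,U \right)} = \frac{U + \frac{g - 2}{U + 3^{2}} \cdot 9 \left(-3\right)}{g + U} = \frac{U + \frac{-2 + g}{U + 9} \cdot 9 \left(-3\right)}{U + g} = \frac{U + \frac{-2 + g}{9 + U} 9 \left(-3\right)}{U + g} = \frac{U + \frac{9 \left(-2 + g\right)}{9 + U} \left(-3\right)}{U + g} = \frac{U - \frac{27 \left(-2 + g\right)}{9 + U}}{U + g}$)
$R{\left(-374,401 \right)} - 309015 = \frac{54 + 401^{2} - -10098 + 9 \cdot 401}{401^{2} + 9 \cdot 401 + 9 \left(-374\right) + 401 \left(-374\right)} - 309015 = \frac{54 + 160801 + 10098 + 3609}{160801 + 3609 - 3366 - 149974} - 309015 = \frac{1}{11070} \cdot 174562 - 309015 = \frac{87281}{5535} - 309015 = - \frac{1710310744}{5535}$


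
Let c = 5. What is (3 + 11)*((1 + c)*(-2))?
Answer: -168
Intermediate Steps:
(3 + 11)*((1 + c)*(-2)) = (3 + 11)*((1 + 5)*(-2)) = 14*(6*(-2)) = 14*(-12) = -168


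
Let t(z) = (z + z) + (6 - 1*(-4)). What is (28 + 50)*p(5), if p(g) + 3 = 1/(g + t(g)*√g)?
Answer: -92508/395 + 312*√5/395 ≈ -232.43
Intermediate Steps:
t(z) = 10 + 2*z (t(z) = 2*z + (6 + 4) = 2*z + 10 = 10 + 2*z)
p(g) = -3 + 1/(g + √g*(10 + 2*g)) (p(g) = -3 + 1/(g + (10 + 2*g)*√g) = -3 + 1/(g + √g*(10 + 2*g)))
(28 + 50)*p(5) = (28 + 50)*((1 - 3*5 - 6*√5*(5 + 5))/(5 + 2*√5*(5 + 5))) = 78*((1 - 15 - 6*√5*10)/(5 + 2*√5*10)) = 78*((1 - 15 - 60*√5)/(5 + 20*√5)) = 78*((-14 - 60*√5)/(5 + 20*√5)) = 78*(-14 - 60*√5)/(5 + 20*√5)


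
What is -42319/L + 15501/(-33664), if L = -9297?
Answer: 1280514019/312974208 ≈ 4.0914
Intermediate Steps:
-42319/L + 15501/(-33664) = -42319/(-9297) + 15501/(-33664) = -42319*(-1/9297) + 15501*(-1/33664) = 42319/9297 - 15501/33664 = 1280514019/312974208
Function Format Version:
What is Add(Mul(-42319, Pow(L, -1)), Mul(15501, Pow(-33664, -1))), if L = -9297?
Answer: Rational(1280514019, 312974208) ≈ 4.0914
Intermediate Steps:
Add(Mul(-42319, Pow(L, -1)), Mul(15501, Pow(-33664, -1))) = Add(Mul(-42319, Pow(-9297, -1)), Mul(15501, Pow(-33664, -1))) = Add(Mul(-42319, Rational(-1, 9297)), Mul(15501, Rational(-1, 33664))) = Add(Rational(42319, 9297), Rational(-15501, 33664)) = Rational(1280514019, 312974208)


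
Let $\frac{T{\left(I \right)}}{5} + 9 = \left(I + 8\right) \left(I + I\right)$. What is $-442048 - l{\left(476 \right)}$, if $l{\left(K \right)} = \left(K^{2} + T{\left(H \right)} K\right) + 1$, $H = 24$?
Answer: $-4302885$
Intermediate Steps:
$T{\left(I \right)} = -45 + 10 I \left(8 + I\right)$ ($T{\left(I \right)} = -45 + 5 \left(I + 8\right) \left(I + I\right) = -45 + 5 \left(8 + I\right) 2 I = -45 + 5 \cdot 2 I \left(8 + I\right) = -45 + 10 I \left(8 + I\right)$)
$l{\left(K \right)} = 1 + K^{2} + 7635 K$ ($l{\left(K \right)} = \left(K^{2} + \left(-45 + 10 \cdot 24^{2} + 80 \cdot 24\right) K\right) + 1 = \left(K^{2} + \left(-45 + 10 \cdot 576 + 1920\right) K\right) + 1 = \left(K^{2} + \left(-45 + 5760 + 1920\right) K\right) + 1 = \left(K^{2} + 7635 K\right) + 1 = 1 + K^{2} + 7635 K$)
$-442048 - l{\left(476 \right)} = -442048 - \left(1 + 476^{2} + 7635 \cdot 476\right) = -442048 - \left(1 + 226576 + 3634260\right) = -442048 - 3860837 = -4302885$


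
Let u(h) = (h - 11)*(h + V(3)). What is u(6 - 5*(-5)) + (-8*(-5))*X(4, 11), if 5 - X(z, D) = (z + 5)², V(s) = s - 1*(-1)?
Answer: -2340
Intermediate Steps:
V(s) = 1 + s (V(s) = s + 1 = 1 + s)
X(z, D) = 5 - (5 + z)² (X(z, D) = 5 - (z + 5)² = 5 - (5 + z)²)
u(h) = (-11 + h)*(4 + h) (u(h) = (h - 11)*(h + (1 + 3)) = (-11 + h)*(h + 4) = (-11 + h)*(4 + h))
u(6 - 5*(-5)) + (-8*(-5))*X(4, 11) = (-44 + (6 - 5*(-5))² - 7*(6 - 5*(-5))) + (-8*(-5))*(5 - (5 + 4)²) = (-44 + (6 - 1*(-25))² - 7*(6 - 1*(-25))) + 40*(5 - 1*9²) = (-44 + (6 + 25)² - 7*(6 + 25)) + 40*(5 - 1*81) = (-44 + 31² - 7*31) + 40*(5 - 81) = (-44 + 961 - 217) + 40*(-76) = 700 - 3040 = -2340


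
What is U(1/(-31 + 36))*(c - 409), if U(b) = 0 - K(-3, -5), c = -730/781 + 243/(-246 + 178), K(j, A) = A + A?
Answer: -109802975/26554 ≈ -4135.1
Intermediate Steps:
K(j, A) = 2*A
c = -239423/53108 (c = -730*1/781 + 243/(-68) = -730/781 + 243*(-1/68) = -730/781 - 243/68 = -239423/53108 ≈ -4.5082)
U(b) = 10 (U(b) = 0 - 2*(-5) = 0 - 1*(-10) = 0 + 10 = 10)
U(1/(-31 + 36))*(c - 409) = 10*(-239423/53108 - 409) = 10*(-21960595/53108) = -109802975/26554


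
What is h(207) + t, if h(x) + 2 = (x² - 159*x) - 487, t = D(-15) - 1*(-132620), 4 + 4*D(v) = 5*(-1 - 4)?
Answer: 568239/4 ≈ 1.4206e+5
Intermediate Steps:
D(v) = -29/4 (D(v) = -1 + (5*(-1 - 4))/4 = -1 + (5*(-5))/4 = -1 + (¼)*(-25) = -1 - 25/4 = -29/4)
t = 530451/4 (t = -29/4 - 1*(-132620) = -29/4 + 132620 = 530451/4 ≈ 1.3261e+5)
h(x) = -489 + x² - 159*x (h(x) = -2 + ((x² - 159*x) - 487) = -2 + (-487 + x² - 159*x) = -489 + x² - 159*x)
h(207) + t = (-489 + 207² - 159*207) + 530451/4 = (-489 + 42849 - 32913) + 530451/4 = 9447 + 530451/4 = 568239/4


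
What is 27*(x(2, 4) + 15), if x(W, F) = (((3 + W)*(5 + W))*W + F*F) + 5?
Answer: 2862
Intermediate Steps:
x(W, F) = 5 + F**2 + W*(3 + W)*(5 + W) (x(W, F) = (W*(3 + W)*(5 + W) + F**2) + 5 = (F**2 + W*(3 + W)*(5 + W)) + 5 = 5 + F**2 + W*(3 + W)*(5 + W))
27*(x(2, 4) + 15) = 27*((5 + 4**2 + 2**3 + 8*2**2 + 15*2) + 15) = 27*((5 + 16 + 8 + 8*4 + 30) + 15) = 27*((5 + 16 + 8 + 32 + 30) + 15) = 27*(91 + 15) = 27*106 = 2862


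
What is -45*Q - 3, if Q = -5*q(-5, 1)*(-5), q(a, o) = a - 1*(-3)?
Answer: 2247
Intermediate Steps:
q(a, o) = 3 + a (q(a, o) = a + 3 = 3 + a)
Q = -50 (Q = -5*(3 - 5)*(-5) = -5*(-2)*(-5) = 10*(-5) = -50)
-45*Q - 3 = -45*(-50) - 3 = 2250 - 3 = 2247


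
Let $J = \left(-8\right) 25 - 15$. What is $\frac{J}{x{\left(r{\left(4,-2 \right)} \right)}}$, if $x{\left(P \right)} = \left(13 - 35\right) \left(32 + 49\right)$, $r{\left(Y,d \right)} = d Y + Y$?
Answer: $\frac{215}{1782} \approx 0.12065$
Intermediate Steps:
$r{\left(Y,d \right)} = Y + Y d$ ($r{\left(Y,d \right)} = Y d + Y = Y + Y d$)
$x{\left(P \right)} = -1782$ ($x{\left(P \right)} = \left(-22\right) 81 = -1782$)
$J = -215$ ($J = -200 - 15 = -215$)
$\frac{J}{x{\left(r{\left(4,-2 \right)} \right)}} = - \frac{215}{-1782} = \left(-215\right) \left(- \frac{1}{1782}\right) = \frac{215}{1782}$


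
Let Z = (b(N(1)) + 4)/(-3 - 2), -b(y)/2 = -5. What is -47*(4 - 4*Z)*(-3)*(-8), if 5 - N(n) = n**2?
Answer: -85728/5 ≈ -17146.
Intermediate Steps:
N(n) = 5 - n**2
b(y) = 10 (b(y) = -2*(-5) = 10)
Z = -14/5 (Z = (10 + 4)/(-3 - 2) = 14/(-5) = 14*(-1/5) = -14/5 ≈ -2.8000)
-47*(4 - 4*Z)*(-3)*(-8) = -47*(4 - 4*(-14/5))*(-3)*(-8) = -47*(4 + 56/5)*(-3)*(-8) = -47*(76/5)*(-3)*(-8) = -(-10716)*(-8)/5 = -47*1824/5 = -85728/5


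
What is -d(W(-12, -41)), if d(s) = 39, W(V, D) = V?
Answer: -39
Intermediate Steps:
-d(W(-12, -41)) = -1*39 = -39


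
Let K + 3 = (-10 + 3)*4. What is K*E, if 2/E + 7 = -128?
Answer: 62/135 ≈ 0.45926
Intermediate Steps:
E = -2/135 (E = 2/(-7 - 128) = 2/(-135) = 2*(-1/135) = -2/135 ≈ -0.014815)
K = -31 (K = -3 + (-10 + 3)*4 = -3 - 7*4 = -3 - 28 = -31)
K*E = -31*(-2/135) = 62/135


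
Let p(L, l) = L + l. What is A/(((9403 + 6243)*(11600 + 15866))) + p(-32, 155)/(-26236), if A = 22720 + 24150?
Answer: -12906870527/2818618983124 ≈ -0.0045791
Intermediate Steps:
A = 46870
A/(((9403 + 6243)*(11600 + 15866))) + p(-32, 155)/(-26236) = 46870/(((9403 + 6243)*(11600 + 15866))) + (-32 + 155)/(-26236) = 46870/((15646*27466)) + 123*(-1/26236) = 46870/429733036 - 123/26236 = 46870*(1/429733036) - 123/26236 = 23435/214866518 - 123/26236 = -12906870527/2818618983124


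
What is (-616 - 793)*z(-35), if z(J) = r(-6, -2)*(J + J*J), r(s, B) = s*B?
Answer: -20120520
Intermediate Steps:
r(s, B) = B*s
z(J) = 12*J + 12*J**2 (z(J) = (-2*(-6))*(J + J*J) = 12*(J + J**2) = 12*J + 12*J**2)
(-616 - 793)*z(-35) = (-616 - 793)*(12*(-35)*(1 - 35)) = -16908*(-35)*(-34) = -1409*14280 = -20120520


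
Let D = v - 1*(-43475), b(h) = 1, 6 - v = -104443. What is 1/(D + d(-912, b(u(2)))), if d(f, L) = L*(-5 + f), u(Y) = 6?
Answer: 1/147007 ≈ 6.8024e-6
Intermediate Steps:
v = 104449 (v = 6 - 1*(-104443) = 6 + 104443 = 104449)
D = 147924 (D = 104449 - 1*(-43475) = 104449 + 43475 = 147924)
1/(D + d(-912, b(u(2)))) = 1/(147924 + 1*(-5 - 912)) = 1/(147924 + 1*(-917)) = 1/(147924 - 917) = 1/147007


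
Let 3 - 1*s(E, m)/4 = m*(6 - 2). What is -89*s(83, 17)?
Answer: 23140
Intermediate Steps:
s(E, m) = 12 - 16*m (s(E, m) = 12 - 4*m*(6 - 2) = 12 - 4*m*4 = 12 - 16*m)
-89*s(83, 17) = -89*(12 - 16*17) = -89*(12 - 272) = -89*(-260) = 23140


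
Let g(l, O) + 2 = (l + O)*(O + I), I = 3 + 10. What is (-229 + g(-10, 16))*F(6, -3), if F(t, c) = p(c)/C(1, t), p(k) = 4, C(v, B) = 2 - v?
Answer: -228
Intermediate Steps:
I = 13
g(l, O) = -2 + (13 + O)*(O + l) (g(l, O) = -2 + (l + O)*(O + 13) = -2 + (O + l)*(13 + O) = -2 + (13 + O)*(O + l))
F(t, c) = 4 (F(t, c) = 4/(2 - 1*1) = 4/(2 - 1) = 4/1 = 4*1 = 4)
(-229 + g(-10, 16))*F(6, -3) = (-229 + (-2 + 16² + 13*16 + 13*(-10) + 16*(-10)))*4 = (-229 + (-2 + 256 + 208 - 130 - 160))*4 = (-229 + 172)*4 = -57*4 = -228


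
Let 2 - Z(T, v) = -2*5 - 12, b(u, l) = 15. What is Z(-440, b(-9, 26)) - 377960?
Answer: -377936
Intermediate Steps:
Z(T, v) = 24 (Z(T, v) = 2 - (-2*5 - 12) = 2 - (-10 - 12) = 2 - 1*(-22) = 2 + 22 = 24)
Z(-440, b(-9, 26)) - 377960 = 24 - 377960 = -377936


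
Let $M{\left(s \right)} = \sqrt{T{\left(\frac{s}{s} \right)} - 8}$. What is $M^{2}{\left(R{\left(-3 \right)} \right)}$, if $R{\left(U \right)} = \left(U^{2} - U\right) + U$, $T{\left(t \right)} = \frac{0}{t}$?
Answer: $-8$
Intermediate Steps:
$T{\left(t \right)} = 0$
$R{\left(U \right)} = U^{2}$
$M{\left(s \right)} = 2 i \sqrt{2}$ ($M{\left(s \right)} = \sqrt{0 - 8} = \sqrt{-8} = 2 i \sqrt{2}$)
$M^{2}{\left(R{\left(-3 \right)} \right)} = \left(2 i \sqrt{2}\right)^{2} = -8$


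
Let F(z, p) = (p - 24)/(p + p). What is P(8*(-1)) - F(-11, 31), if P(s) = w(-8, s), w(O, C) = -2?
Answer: -131/62 ≈ -2.1129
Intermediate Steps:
F(z, p) = (-24 + p)/(2*p) (F(z, p) = (-24 + p)/((2*p)) = (-24 + p)*(1/(2*p)) = (-24 + p)/(2*p))
P(s) = -2
P(8*(-1)) - F(-11, 31) = -2 - (-24 + 31)/(2*31) = -2 - 7/(2*31) = -2 - 1*7/62 = -2 - 7/62 = -131/62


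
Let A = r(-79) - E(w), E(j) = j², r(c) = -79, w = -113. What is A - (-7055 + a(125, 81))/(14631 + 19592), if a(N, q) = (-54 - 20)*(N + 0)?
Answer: -439680799/34223 ≈ -12848.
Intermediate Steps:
a(N, q) = -74*N
A = -12848 (A = -79 - 1*(-113)² = -79 - 1*12769 = -79 - 12769 = -12848)
A - (-7055 + a(125, 81))/(14631 + 19592) = -12848 - (-7055 - 74*125)/(14631 + 19592) = -12848 - (-7055 - 9250)/34223 = -12848 - (-16305)/34223 = -12848 - 1*(-16305/34223) = -12848 + 16305/34223 = -439680799/34223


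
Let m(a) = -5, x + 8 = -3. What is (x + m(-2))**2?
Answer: 256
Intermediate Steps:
x = -11 (x = -8 - 3 = -11)
(x + m(-2))**2 = (-11 - 5)**2 = (-16)**2 = 256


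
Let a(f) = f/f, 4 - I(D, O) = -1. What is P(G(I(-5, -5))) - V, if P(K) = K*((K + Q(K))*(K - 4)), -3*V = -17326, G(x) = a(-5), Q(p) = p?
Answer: -17344/3 ≈ -5781.3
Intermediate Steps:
I(D, O) = 5 (I(D, O) = 4 - 1*(-1) = 4 + 1 = 5)
a(f) = 1
G(x) = 1
V = 17326/3 (V = -⅓*(-17326) = 17326/3 ≈ 5775.3)
P(K) = 2*K²*(-4 + K) (P(K) = K*((K + K)*(K - 4)) = K*((2*K)*(-4 + K)) = K*(2*K*(-4 + K)) = 2*K²*(-4 + K))
P(G(I(-5, -5))) - V = 2*1²*(-4 + 1) - 1*17326/3 = 2*1*(-3) - 17326/3 = -6 - 17326/3 = -17344/3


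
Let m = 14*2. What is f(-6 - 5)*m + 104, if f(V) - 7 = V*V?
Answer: 3688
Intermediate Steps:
m = 28
f(V) = 7 + V² (f(V) = 7 + V*V = 7 + V²)
f(-6 - 5)*m + 104 = (7 + (-6 - 5)²)*28 + 104 = (7 + (-11)²)*28 + 104 = (7 + 121)*28 + 104 = 128*28 + 104 = 3584 + 104 = 3688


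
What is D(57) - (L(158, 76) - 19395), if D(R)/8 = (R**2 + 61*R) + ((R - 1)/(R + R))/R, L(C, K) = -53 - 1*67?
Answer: 238226651/3249 ≈ 73323.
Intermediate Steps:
L(C, K) = -120 (L(C, K) = -53 - 67 = -120)
D(R) = 8*R**2 + 488*R + 4*(-1 + R)/R**2 (D(R) = 8*((R**2 + 61*R) + ((R - 1)/(R + R))/R) = 8*((R**2 + 61*R) + ((-1 + R)/((2*R)))/R) = 8*((R**2 + 61*R) + ((-1 + R)*(1/(2*R)))/R) = 8*((R**2 + 61*R) + ((-1 + R)/(2*R))/R) = 8*((R**2 + 61*R) + (-1 + R)/(2*R**2)) = 8*(R**2 + 61*R + (-1 + R)/(2*R**2)) = 8*R**2 + 488*R + 4*(-1 + R)/R**2)
D(57) - (L(158, 76) - 19395) = 4*(-1 + 57 + 2*57**3*(61 + 57))/57**2 - (-120 - 19395) = 4*(1/3249)*(-1 + 57 + 2*185193*118) - 1*(-19515) = 4*(1/3249)*(-1 + 57 + 43705548) + 19515 = 4*(1/3249)*43705604 + 19515 = 174822416/3249 + 19515 = 238226651/3249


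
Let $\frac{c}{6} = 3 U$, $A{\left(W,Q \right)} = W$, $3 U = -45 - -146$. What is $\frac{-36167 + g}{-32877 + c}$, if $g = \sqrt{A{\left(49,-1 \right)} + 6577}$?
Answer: $\frac{36167}{32271} - \frac{\sqrt{6626}}{32271} \approx 1.1182$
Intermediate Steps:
$U = \frac{101}{3}$ ($U = \frac{-45 - -146}{3} = \frac{-45 + 146}{3} = \frac{1}{3} \cdot 101 = \frac{101}{3} \approx 33.667$)
$g = \sqrt{6626}$ ($g = \sqrt{49 + 6577} = \sqrt{6626} \approx 81.4$)
$c = 606$ ($c = 6 \cdot 3 \cdot \frac{101}{3} = 6 \cdot 101 = 606$)
$\frac{-36167 + g}{-32877 + c} = \frac{-36167 + \sqrt{6626}}{-32877 + 606} = \frac{-36167 + \sqrt{6626}}{-32271} = \left(-36167 + \sqrt{6626}\right) \left(- \frac{1}{32271}\right) = \frac{36167}{32271} - \frac{\sqrt{6626}}{32271}$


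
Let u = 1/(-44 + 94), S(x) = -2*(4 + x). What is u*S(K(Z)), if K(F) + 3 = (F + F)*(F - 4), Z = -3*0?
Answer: -1/25 ≈ -0.040000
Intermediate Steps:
Z = 0
K(F) = -3 + 2*F*(-4 + F) (K(F) = -3 + (F + F)*(F - 4) = -3 + (2*F)*(-4 + F) = -3 + 2*F*(-4 + F))
S(x) = -8 - 2*x
u = 1/50 ≈ 0.020000
u*S(K(Z)) = (-8 - 2*(-3 - 8*0 + 2*0²))/50 = (-8 - 2*(-3 + 0 + 2*0))/50 = (-8 - 2*(-3 + 0 + 0))/50 = (-8 - 2*(-3))/50 = (-8 + 6)/50 = (1/50)*(-2) = -1/25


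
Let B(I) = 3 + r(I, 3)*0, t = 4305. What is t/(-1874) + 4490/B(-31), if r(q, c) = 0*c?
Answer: 8401345/5622 ≈ 1494.4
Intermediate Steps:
r(q, c) = 0
B(I) = 3 (B(I) = 3 + 0*0 = 3 + 0 = 3)
t/(-1874) + 4490/B(-31) = 4305/(-1874) + 4490/3 = 4305*(-1/1874) + 4490*(⅓) = -4305/1874 + 4490/3 = 8401345/5622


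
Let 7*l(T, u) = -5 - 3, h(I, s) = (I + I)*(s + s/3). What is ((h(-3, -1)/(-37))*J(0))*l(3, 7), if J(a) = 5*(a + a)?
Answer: 0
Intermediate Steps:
h(I, s) = 8*I*s/3 (h(I, s) = (2*I)*(s + s*(1/3)) = (2*I)*(s + s/3) = (2*I)*(4*s/3) = 8*I*s/3)
l(T, u) = -8/7 (l(T, u) = (-5 - 3)/7 = (1/7)*(-8) = -8/7)
J(a) = 10*a (J(a) = 5*(2*a) = 10*a)
((h(-3, -1)/(-37))*J(0))*l(3, 7) = ((((8/3)*(-3)*(-1))/(-37))*(10*0))*(-8/7) = ((8*(-1/37))*0)*(-8/7) = -8/37*0*(-8/7) = 0*(-8/7) = 0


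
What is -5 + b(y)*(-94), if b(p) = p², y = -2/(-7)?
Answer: -621/49 ≈ -12.673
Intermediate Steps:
y = 2/7 (y = -2*(-⅐) = 2/7 ≈ 0.28571)
-5 + b(y)*(-94) = -5 + (2/7)²*(-94) = -5 + (4/49)*(-94) = -5 - 376/49 = -621/49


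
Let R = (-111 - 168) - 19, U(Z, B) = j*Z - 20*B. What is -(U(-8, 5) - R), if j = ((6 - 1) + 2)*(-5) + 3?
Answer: -454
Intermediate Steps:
j = -32 (j = (5 + 2)*(-5) + 3 = 7*(-5) + 3 = -35 + 3 = -32)
U(Z, B) = -32*Z - 20*B
R = -298 (R = -279 - 19 = -298)
-(U(-8, 5) - R) = -((-32*(-8) - 20*5) - 1*(-298)) = -((256 - 100) + 298) = -(156 + 298) = -1*454 = -454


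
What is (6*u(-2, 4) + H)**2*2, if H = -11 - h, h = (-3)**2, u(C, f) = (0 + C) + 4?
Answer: 128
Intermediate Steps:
u(C, f) = 4 + C (u(C, f) = C + 4 = 4 + C)
h = 9
H = -20 (H = -11 - 1*9 = -11 - 9 = -20)
(6*u(-2, 4) + H)**2*2 = (6*(4 - 2) - 20)**2*2 = (6*2 - 20)**2*2 = (12 - 20)**2*2 = (-8)**2*2 = 64*2 = 128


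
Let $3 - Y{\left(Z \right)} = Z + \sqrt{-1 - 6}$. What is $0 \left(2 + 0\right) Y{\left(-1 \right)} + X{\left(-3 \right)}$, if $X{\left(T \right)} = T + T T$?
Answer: $6$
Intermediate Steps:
$X{\left(T \right)} = T + T^{2}$
$Y{\left(Z \right)} = 3 - Z - i \sqrt{7}$ ($Y{\left(Z \right)} = 3 - \left(Z + \sqrt{-1 - 6}\right) = 3 - \left(Z + \sqrt{-7}\right) = 3 - \left(Z + i \sqrt{7}\right) = 3 - Z - i \sqrt{7}$)
$0 \left(2 + 0\right) Y{\left(-1 \right)} + X{\left(-3 \right)} = 0 \left(2 + 0\right) \left(3 - -1 - i \sqrt{7}\right) - 3 \left(1 - 3\right) = 0 \cdot 2 \left(3 + 1 - i \sqrt{7}\right) - -6 = 0 \left(4 - i \sqrt{7}\right) + 6 = 0 + 6 = 6$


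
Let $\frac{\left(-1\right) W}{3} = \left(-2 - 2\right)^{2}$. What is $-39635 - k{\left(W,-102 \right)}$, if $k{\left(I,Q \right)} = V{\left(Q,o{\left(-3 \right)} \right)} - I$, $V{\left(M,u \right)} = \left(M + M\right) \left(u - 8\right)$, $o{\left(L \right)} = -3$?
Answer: $-41927$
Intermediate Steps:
$V{\left(M,u \right)} = 2 M \left(-8 + u\right)$
$W = -48$ ($W = - 3 \left(-2 - 2\right)^{2} = - 3 \left(-4\right)^{2} = \left(-3\right) 16 = -48$)
$k{\left(I,Q \right)} = - I - 22 Q$ ($k{\left(I,Q \right)} = 2 Q \left(-8 - 3\right) - I = 2 Q \left(-11\right) - I = - 22 Q - I = - I - 22 Q$)
$-39635 - k{\left(W,-102 \right)} = -39635 - \left(\left(-1\right) \left(-48\right) - -2244\right) = -39635 - \left(48 + 2244\right) = -39635 - 2292 = -41927$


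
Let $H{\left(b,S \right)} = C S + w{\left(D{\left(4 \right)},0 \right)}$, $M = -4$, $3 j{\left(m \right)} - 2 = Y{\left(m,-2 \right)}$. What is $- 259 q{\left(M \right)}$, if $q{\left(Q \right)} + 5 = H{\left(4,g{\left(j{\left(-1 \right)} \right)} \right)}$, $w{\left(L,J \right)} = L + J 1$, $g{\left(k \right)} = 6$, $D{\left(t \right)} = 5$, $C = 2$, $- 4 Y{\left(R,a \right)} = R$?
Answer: $-3108$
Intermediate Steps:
$Y{\left(R,a \right)} = - \frac{R}{4}$
$j{\left(m \right)} = \frac{2}{3} - \frac{m}{12}$ ($j{\left(m \right)} = \frac{2}{3} + \frac{\left(- \frac{1}{4}\right) m}{3} = \frac{2}{3} - \frac{m}{12}$)
$w{\left(L,J \right)} = J + L$ ($w{\left(L,J \right)} = L + J = J + L$)
$H{\left(b,S \right)} = 5 + 2 S$ ($H{\left(b,S \right)} = 2 S + \left(0 + 5\right) = 2 S + 5 = 5 + 2 S$)
$q{\left(Q \right)} = 12$ ($q{\left(Q \right)} = -5 + \left(5 + 2 \cdot 6\right) = -5 + \left(5 + 12\right) = -5 + 17 = 12$)
$- 259 q{\left(M \right)} = \left(-259\right) 12 = -3108$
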